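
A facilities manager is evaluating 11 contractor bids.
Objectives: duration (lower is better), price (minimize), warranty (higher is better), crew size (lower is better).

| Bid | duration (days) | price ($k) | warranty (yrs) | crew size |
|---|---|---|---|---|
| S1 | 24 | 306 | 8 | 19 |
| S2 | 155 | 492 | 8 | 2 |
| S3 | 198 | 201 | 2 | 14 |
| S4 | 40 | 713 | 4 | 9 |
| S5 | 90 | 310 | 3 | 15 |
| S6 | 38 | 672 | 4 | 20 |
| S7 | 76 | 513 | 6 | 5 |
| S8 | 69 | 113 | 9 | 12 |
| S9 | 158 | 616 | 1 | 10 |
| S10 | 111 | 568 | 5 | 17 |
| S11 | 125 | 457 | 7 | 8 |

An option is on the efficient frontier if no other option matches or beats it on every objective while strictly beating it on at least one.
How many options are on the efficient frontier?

S1: not dominated (best duration).
S2: not dominated (best crew size).
S3: dominated by S8 (duration 69≤198, price 113≤201, warranty 9≥2, crew size 12≤14).
S4: not dominated.
S5: dominated by S8 (duration 69≤90, price 113≤310, warranty 9≥3, crew size 12≤15).
S6: dominated by S1 (duration 24≤38, price 306≤672, warranty 8≥4, crew size 19≤20).
S7: not dominated.
S8: not dominated (best price).
S9: dominated by S2 (duration 155≤158, price 492≤616, warranty 8≥1, crew size 2≤10).
S10: dominated by S7 (duration 76≤111, price 513≤568, warranty 6≥5, crew size 5≤17).
S11: not dominated.
Pareto-optimal: S1, S2, S4, S7, S8, S11 → 6.

6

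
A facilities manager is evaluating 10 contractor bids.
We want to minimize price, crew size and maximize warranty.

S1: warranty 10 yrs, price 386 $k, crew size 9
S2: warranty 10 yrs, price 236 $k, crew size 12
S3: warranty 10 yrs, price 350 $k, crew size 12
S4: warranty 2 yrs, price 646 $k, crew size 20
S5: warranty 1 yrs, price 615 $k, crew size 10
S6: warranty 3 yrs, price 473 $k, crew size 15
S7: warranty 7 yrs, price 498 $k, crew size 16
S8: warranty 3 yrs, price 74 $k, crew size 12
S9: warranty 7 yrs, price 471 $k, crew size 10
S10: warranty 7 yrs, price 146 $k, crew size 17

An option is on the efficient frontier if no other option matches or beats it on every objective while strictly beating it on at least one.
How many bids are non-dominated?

4

S1: not dominated (best crew size).
S2: not dominated.
S3: dominated by S2 (warranty 10≥10, price 236≤350, crew size 12≤12).
S4: dominated by S1 (warranty 10≥2, price 386≤646, crew size 9≤20).
S5: dominated by S1 (warranty 10≥1, price 386≤615, crew size 9≤10).
S6: dominated by S1 (warranty 10≥3, price 386≤473, crew size 9≤15).
S7: dominated by S1 (warranty 10≥7, price 386≤498, crew size 9≤16).
S8: not dominated (best price).
S9: dominated by S1 (warranty 10≥7, price 386≤471, crew size 9≤10).
S10: not dominated.
Pareto-optimal: S1, S2, S8, S10 → 4.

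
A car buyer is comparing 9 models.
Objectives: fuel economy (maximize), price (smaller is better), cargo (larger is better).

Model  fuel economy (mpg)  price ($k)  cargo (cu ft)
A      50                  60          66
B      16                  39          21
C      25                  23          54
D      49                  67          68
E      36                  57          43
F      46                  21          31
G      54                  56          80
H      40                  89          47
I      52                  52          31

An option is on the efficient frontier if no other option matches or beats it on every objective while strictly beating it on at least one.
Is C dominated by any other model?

No

A: worse on price (60 vs 23).
B: worse on fuel economy (16 vs 25).
D: worse on price (67 vs 23).
E: worse on price (57 vs 23).
F: worse on cargo (31 vs 54).
G: worse on price (56 vs 23).
H: worse on price (89 vs 23).
I: worse on price (52 vs 23).
No option is at least as good as C on every objective and strictly better on one.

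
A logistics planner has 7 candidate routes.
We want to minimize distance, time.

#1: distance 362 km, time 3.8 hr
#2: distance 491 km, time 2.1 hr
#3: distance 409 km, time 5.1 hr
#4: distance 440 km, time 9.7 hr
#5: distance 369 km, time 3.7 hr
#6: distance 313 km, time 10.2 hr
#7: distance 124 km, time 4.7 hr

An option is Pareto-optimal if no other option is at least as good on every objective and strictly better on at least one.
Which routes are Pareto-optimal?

#1: not dominated.
#2: not dominated (best time).
#3: dominated by #1 (distance 362≤409, time 3.8≤5.1).
#4: dominated by #1 (distance 362≤440, time 3.8≤9.7).
#5: not dominated.
#6: dominated by #7 (distance 124≤313, time 4.7≤10.2).
#7: not dominated (best distance).

#1, #2, #5, #7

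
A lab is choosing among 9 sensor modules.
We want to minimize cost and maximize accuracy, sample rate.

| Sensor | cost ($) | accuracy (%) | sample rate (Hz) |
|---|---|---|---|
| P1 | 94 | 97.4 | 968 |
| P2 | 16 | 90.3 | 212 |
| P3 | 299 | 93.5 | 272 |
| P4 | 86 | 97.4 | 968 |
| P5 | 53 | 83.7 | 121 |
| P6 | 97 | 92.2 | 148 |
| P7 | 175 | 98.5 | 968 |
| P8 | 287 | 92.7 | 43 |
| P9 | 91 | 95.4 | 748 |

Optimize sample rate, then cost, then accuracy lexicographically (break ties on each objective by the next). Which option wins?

P4

First maximize sample rate: best is 968, kept {P1, P4, P7}.
Then minimize cost: best is 86, kept {P4}.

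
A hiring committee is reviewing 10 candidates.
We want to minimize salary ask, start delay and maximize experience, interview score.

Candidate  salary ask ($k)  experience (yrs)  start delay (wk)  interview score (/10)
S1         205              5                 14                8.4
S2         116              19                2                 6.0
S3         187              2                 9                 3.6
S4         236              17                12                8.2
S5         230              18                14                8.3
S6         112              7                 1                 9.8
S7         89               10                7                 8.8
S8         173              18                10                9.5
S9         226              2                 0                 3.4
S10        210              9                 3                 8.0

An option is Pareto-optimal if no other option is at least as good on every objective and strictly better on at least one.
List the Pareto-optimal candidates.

S2, S6, S7, S8, S9, S10

S1: dominated by S6 (salary ask 112≤205, experience 7≥5, start delay 1≤14, interview score 9.8≥8.4).
S2: not dominated (best experience).
S3: dominated by S2 (salary ask 116≤187, experience 19≥2, start delay 2≤9, interview score 6.0≥3.6).
S4: dominated by S8 (salary ask 173≤236, experience 18≥17, start delay 10≤12, interview score 9.5≥8.2).
S5: dominated by S8 (salary ask 173≤230, experience 18≥18, start delay 10≤14, interview score 9.5≥8.3).
S6: not dominated (best interview score).
S7: not dominated (best salary ask).
S8: not dominated.
S9: not dominated (best start delay).
S10: not dominated.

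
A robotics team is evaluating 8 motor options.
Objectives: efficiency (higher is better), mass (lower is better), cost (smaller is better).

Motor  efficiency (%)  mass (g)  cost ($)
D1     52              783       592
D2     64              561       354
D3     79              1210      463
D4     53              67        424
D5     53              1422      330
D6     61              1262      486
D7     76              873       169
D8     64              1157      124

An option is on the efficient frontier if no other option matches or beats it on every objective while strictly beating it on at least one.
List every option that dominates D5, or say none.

D7, D8

D7: efficiency 76≥53, mass 873≤1422, cost 169≤330 — dominates D5.
D8: efficiency 64≥53, mass 1157≤1422, cost 124≤330 — dominates D5.
Others (D1, D2, D3, D4, D6) are each worse than D5 on at least one objective.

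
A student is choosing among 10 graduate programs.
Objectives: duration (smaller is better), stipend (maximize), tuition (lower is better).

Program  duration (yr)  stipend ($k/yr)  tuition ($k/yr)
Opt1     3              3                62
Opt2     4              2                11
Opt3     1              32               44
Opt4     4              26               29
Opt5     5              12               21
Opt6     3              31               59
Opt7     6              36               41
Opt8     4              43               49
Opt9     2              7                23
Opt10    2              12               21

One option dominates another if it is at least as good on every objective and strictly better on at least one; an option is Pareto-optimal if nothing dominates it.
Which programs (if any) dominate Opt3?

none

Opt1: worse on duration (3 vs 1).
Opt2: worse on duration (4 vs 1).
Opt4: worse on duration (4 vs 1).
Opt5: worse on duration (5 vs 1).
Opt6: worse on duration (3 vs 1).
Opt7: worse on duration (6 vs 1).
Opt8: worse on duration (4 vs 1).
Opt9: worse on duration (2 vs 1).
Opt10: worse on duration (2 vs 1).
No option dominates Opt3.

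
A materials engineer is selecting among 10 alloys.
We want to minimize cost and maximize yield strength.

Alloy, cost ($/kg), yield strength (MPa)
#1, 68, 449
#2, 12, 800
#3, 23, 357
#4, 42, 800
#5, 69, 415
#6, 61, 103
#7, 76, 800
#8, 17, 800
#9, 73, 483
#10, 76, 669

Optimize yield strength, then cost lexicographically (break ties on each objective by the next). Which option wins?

#2

First maximize yield strength: best is 800, kept {#2, #4, #7, #8}.
Then minimize cost: best is 12, kept {#2}.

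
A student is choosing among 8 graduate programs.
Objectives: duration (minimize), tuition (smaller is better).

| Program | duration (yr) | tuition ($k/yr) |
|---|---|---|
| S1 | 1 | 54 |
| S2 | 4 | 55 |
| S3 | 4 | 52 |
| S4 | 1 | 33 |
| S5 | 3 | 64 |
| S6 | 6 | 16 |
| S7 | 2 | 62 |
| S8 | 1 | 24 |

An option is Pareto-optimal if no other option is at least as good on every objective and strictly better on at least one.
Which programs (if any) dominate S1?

S4, S8

S4: duration 1≤1, tuition 33≤54 — dominates S1.
S8: duration 1≤1, tuition 24≤54 — dominates S1.
Others (S2, S3, S5, S6, S7) are each worse than S1 on at least one objective.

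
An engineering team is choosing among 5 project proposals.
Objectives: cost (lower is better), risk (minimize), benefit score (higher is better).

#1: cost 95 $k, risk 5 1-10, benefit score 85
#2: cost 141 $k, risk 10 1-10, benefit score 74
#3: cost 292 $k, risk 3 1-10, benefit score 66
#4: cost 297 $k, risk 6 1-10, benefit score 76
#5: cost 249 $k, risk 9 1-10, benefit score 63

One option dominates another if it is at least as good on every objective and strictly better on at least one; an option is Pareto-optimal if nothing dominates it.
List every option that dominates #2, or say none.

#1

#1: cost 95≤141, risk 5≤10, benefit score 85≥74 — dominates #2.
Others (#3, #4, #5) are each worse than #2 on at least one objective.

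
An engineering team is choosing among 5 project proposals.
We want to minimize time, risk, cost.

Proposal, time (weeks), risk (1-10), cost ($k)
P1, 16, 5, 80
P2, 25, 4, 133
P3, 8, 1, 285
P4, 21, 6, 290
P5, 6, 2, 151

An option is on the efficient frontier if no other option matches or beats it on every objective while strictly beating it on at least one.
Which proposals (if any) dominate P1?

none

P2: worse on time (25 vs 16).
P3: worse on cost (285 vs 80).
P4: worse on time (21 vs 16).
P5: worse on cost (151 vs 80).
No option dominates P1.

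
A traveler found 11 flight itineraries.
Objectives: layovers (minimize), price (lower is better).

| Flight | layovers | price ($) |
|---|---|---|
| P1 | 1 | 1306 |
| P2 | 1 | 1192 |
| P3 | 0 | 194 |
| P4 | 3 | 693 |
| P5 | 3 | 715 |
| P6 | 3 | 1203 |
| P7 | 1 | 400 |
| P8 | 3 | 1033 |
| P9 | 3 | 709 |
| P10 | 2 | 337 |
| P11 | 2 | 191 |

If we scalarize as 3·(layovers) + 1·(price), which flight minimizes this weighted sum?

P1: 3·1 + 1·1306 = 1309
P2: 3·1 + 1·1192 = 1195
P3: 3·0 + 1·194 = 194
P4: 3·3 + 1·693 = 702
P5: 3·3 + 1·715 = 724
P6: 3·3 + 1·1203 = 1212
P7: 3·1 + 1·400 = 403
P8: 3·3 + 1·1033 = 1042
P9: 3·3 + 1·709 = 718
P10: 3·2 + 1·337 = 343
P11: 3·2 + 1·191 = 197
Lowest: P3 at 194.

P3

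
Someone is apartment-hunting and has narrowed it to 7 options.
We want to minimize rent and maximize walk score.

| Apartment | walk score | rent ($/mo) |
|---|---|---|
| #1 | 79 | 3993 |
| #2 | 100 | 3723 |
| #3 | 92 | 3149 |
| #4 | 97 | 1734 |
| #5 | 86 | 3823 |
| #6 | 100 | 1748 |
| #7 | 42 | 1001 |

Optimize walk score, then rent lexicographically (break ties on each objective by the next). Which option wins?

First maximize walk score: best is 100, kept {#2, #6}.
Then minimize rent: best is 1748, kept {#6}.

#6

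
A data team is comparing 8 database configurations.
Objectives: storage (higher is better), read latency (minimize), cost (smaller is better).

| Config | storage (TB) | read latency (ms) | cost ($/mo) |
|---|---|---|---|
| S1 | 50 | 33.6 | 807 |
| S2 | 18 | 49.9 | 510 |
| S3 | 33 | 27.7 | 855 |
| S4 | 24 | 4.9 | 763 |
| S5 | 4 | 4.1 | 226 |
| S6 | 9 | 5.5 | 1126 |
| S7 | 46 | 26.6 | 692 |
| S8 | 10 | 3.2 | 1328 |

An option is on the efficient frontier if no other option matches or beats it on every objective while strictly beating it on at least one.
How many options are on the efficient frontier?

S1: not dominated (best storage).
S2: not dominated.
S3: dominated by S7 (storage 46≥33, read latency 26.6≤27.7, cost 692≤855).
S4: not dominated.
S5: not dominated (best cost).
S6: dominated by S4 (storage 24≥9, read latency 4.9≤5.5, cost 763≤1126).
S7: not dominated.
S8: not dominated (best read latency).
Pareto-optimal: S1, S2, S4, S5, S7, S8 → 6.

6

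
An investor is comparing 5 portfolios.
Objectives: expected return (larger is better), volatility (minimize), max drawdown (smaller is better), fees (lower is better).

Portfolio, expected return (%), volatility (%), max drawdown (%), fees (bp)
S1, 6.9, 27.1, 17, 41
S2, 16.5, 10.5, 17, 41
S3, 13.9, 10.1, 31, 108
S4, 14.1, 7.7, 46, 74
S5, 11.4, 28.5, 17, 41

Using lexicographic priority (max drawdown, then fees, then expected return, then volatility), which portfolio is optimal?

First minimize max drawdown: best is 17, kept {S1, S2, S5}.
Then minimize fees: best is 41, kept {S1, S2, S5}.
Then maximize expected return: best is 16.5, kept {S2}.

S2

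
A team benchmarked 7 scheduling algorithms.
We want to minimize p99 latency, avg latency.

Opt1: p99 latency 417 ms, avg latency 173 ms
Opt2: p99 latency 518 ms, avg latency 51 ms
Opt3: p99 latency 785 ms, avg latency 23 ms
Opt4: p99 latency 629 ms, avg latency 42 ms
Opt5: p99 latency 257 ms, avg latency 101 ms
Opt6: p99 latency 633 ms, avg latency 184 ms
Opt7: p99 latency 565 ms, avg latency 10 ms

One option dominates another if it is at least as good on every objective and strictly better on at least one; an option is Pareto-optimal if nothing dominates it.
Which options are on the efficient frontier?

Opt2, Opt5, Opt7

Opt1: dominated by Opt5 (p99 latency 257≤417, avg latency 101≤173).
Opt2: not dominated.
Opt3: dominated by Opt7 (p99 latency 565≤785, avg latency 10≤23).
Opt4: dominated by Opt7 (p99 latency 565≤629, avg latency 10≤42).
Opt5: not dominated (best p99 latency).
Opt6: dominated by Opt1 (p99 latency 417≤633, avg latency 173≤184).
Opt7: not dominated (best avg latency).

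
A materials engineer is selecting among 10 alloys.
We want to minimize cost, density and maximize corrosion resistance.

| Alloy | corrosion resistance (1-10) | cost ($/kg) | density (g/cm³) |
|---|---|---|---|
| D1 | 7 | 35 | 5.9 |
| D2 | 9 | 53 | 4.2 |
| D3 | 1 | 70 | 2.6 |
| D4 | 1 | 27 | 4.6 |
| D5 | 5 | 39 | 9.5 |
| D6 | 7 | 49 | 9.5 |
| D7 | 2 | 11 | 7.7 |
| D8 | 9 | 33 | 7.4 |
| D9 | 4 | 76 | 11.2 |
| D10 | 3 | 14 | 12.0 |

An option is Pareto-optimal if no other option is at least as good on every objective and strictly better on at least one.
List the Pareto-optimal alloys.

D1, D2, D3, D4, D7, D8, D10

D1: not dominated.
D2: not dominated.
D3: not dominated (best density).
D4: not dominated.
D5: dominated by D1 (corrosion resistance 7≥5, cost 35≤39, density 5.9≤9.5).
D6: dominated by D1 (corrosion resistance 7≥7, cost 35≤49, density 5.9≤9.5).
D7: not dominated (best cost).
D8: not dominated.
D9: dominated by D1 (corrosion resistance 7≥4, cost 35≤76, density 5.9≤11.2).
D10: not dominated.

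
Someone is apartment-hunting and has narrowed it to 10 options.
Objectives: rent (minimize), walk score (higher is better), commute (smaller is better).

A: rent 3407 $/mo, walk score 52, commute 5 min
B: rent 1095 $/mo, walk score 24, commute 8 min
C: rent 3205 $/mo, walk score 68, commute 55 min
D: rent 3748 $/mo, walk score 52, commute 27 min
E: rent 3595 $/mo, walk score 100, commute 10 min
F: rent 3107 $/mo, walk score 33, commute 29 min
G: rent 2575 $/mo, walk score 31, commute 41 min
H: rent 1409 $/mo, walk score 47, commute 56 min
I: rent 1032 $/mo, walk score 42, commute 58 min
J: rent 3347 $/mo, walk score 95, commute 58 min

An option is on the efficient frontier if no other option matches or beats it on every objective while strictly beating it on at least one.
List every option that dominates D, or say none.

A, E

A: rent 3407≤3748, walk score 52≥52, commute 5≤27 — dominates D.
E: rent 3595≤3748, walk score 100≥52, commute 10≤27 — dominates D.
Others (B, C, F, G, H, I, J) are each worse than D on at least one objective.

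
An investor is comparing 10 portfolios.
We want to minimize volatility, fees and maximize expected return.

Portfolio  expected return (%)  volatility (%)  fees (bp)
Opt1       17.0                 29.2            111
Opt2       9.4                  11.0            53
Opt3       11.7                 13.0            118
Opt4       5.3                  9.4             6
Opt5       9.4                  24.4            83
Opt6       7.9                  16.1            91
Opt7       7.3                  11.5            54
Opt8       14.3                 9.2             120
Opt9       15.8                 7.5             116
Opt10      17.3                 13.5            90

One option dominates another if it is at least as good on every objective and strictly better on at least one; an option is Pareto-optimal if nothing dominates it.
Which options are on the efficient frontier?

Opt2, Opt4, Opt9, Opt10

Opt1: dominated by Opt10 (expected return 17.3≥17.0, volatility 13.5≤29.2, fees 90≤111).
Opt2: not dominated.
Opt3: dominated by Opt9 (expected return 15.8≥11.7, volatility 7.5≤13.0, fees 116≤118).
Opt4: not dominated (best fees).
Opt5: dominated by Opt2 (expected return 9.4≥9.4, volatility 11.0≤24.4, fees 53≤83).
Opt6: dominated by Opt2 (expected return 9.4≥7.9, volatility 11.0≤16.1, fees 53≤91).
Opt7: dominated by Opt2 (expected return 9.4≥7.3, volatility 11.0≤11.5, fees 53≤54).
Opt8: dominated by Opt9 (expected return 15.8≥14.3, volatility 7.5≤9.2, fees 116≤120).
Opt9: not dominated (best volatility).
Opt10: not dominated (best expected return).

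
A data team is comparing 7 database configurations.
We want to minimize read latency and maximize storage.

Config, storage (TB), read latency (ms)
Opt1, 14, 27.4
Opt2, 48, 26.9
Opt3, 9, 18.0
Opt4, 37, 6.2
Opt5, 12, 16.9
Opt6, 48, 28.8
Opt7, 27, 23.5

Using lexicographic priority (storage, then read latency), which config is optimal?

Opt2

First maximize storage: best is 48, kept {Opt2, Opt6}.
Then minimize read latency: best is 26.9, kept {Opt2}.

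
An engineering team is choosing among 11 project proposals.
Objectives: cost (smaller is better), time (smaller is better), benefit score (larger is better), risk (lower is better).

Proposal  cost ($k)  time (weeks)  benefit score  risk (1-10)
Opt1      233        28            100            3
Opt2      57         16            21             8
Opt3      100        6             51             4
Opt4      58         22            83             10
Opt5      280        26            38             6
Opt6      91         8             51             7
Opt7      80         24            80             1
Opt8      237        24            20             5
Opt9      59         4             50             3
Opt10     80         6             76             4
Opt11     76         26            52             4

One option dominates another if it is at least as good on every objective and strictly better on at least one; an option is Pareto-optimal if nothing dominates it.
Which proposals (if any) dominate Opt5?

Opt3: cost 100≤280, time 6≤26, benefit score 51≥38, risk 4≤6 — dominates Opt5.
Opt7: cost 80≤280, time 24≤26, benefit score 80≥38, risk 1≤6 — dominates Opt5.
Opt9: cost 59≤280, time 4≤26, benefit score 50≥38, risk 3≤6 — dominates Opt5.
Opt10: cost 80≤280, time 6≤26, benefit score 76≥38, risk 4≤6 — dominates Opt5.
Opt11: cost 76≤280, time 26≤26, benefit score 52≥38, risk 4≤6 — dominates Opt5.
Others (Opt1, Opt2, Opt4, Opt6, Opt8) are each worse than Opt5 on at least one objective.

Opt3, Opt7, Opt9, Opt10, Opt11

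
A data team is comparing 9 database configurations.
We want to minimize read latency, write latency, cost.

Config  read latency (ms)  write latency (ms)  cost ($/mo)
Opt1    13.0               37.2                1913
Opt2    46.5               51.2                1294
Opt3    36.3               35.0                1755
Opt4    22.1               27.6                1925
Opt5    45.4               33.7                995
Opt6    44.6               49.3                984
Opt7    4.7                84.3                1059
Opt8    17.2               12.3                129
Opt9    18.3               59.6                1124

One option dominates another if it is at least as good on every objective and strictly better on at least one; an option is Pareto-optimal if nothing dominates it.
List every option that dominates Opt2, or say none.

Opt5: read latency 45.4≤46.5, write latency 33.7≤51.2, cost 995≤1294 — dominates Opt2.
Opt6: read latency 44.6≤46.5, write latency 49.3≤51.2, cost 984≤1294 — dominates Opt2.
Opt8: read latency 17.2≤46.5, write latency 12.3≤51.2, cost 129≤1294 — dominates Opt2.
Others (Opt1, Opt3, Opt4, Opt7, Opt9) are each worse than Opt2 on at least one objective.

Opt5, Opt6, Opt8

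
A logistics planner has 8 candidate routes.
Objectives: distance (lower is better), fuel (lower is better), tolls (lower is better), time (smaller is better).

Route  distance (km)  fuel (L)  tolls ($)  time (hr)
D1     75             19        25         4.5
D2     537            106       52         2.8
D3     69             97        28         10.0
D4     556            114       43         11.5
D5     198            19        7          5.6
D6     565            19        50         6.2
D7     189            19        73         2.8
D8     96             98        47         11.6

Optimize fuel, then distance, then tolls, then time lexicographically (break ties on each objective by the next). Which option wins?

D1

First minimize fuel: best is 19, kept {D1, D5, D6, D7}.
Then minimize distance: best is 75, kept {D1}.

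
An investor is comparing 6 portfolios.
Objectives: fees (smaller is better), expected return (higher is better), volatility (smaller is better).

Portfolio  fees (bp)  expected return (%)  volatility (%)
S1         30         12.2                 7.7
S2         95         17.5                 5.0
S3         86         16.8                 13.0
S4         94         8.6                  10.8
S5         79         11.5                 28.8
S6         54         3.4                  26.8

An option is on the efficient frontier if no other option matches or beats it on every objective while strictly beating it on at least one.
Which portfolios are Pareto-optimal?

S1, S2, S3

S1: not dominated (best fees).
S2: not dominated (best expected return).
S3: not dominated.
S4: dominated by S1 (fees 30≤94, expected return 12.2≥8.6, volatility 7.7≤10.8).
S5: dominated by S1 (fees 30≤79, expected return 12.2≥11.5, volatility 7.7≤28.8).
S6: dominated by S1 (fees 30≤54, expected return 12.2≥3.4, volatility 7.7≤26.8).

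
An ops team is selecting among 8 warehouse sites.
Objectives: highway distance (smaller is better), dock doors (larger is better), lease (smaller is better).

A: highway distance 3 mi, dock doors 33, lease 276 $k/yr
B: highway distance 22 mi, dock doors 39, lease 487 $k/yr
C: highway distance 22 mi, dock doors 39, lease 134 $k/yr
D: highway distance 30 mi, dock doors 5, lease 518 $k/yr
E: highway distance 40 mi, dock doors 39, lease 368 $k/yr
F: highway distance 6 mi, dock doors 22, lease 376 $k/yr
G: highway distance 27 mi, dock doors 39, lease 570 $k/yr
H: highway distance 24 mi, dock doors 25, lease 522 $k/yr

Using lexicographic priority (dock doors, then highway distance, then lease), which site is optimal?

First maximize dock doors: best is 39, kept {B, C, E, G}.
Then minimize highway distance: best is 22, kept {B, C}.
Then minimize lease: best is 134, kept {C}.

C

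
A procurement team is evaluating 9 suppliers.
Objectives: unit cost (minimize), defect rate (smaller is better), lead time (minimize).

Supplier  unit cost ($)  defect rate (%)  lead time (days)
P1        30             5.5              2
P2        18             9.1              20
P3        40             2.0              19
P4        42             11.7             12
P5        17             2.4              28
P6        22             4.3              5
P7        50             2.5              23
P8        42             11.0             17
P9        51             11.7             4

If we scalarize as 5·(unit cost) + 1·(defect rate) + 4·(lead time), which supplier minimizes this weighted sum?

P1: 5·30 + 1·5.5 + 4·2 = 163.5
P2: 5·18 + 1·9.1 + 4·20 = 179.1
P3: 5·40 + 1·2.0 + 4·19 = 278.0
P4: 5·42 + 1·11.7 + 4·12 = 269.7
P5: 5·17 + 1·2.4 + 4·28 = 199.4
P6: 5·22 + 1·4.3 + 4·5 = 134.3
P7: 5·50 + 1·2.5 + 4·23 = 344.5
P8: 5·42 + 1·11.0 + 4·17 = 289.0
P9: 5·51 + 1·11.7 + 4·4 = 282.7
Lowest: P6 at 134.3.

P6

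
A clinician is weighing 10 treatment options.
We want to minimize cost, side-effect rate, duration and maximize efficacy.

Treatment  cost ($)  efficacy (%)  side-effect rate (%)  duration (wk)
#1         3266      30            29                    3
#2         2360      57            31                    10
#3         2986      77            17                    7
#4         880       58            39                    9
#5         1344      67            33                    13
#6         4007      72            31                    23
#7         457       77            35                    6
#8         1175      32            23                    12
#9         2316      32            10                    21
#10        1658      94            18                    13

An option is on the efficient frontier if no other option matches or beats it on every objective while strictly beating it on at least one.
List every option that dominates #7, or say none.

#1: worse on cost (3266 vs 457).
#2: worse on cost (2360 vs 457).
#3: worse on cost (2986 vs 457).
#4: worse on cost (880 vs 457).
#5: worse on cost (1344 vs 457).
#6: worse on cost (4007 vs 457).
#8: worse on cost (1175 vs 457).
#9: worse on cost (2316 vs 457).
#10: worse on cost (1658 vs 457).
No option dominates #7.

none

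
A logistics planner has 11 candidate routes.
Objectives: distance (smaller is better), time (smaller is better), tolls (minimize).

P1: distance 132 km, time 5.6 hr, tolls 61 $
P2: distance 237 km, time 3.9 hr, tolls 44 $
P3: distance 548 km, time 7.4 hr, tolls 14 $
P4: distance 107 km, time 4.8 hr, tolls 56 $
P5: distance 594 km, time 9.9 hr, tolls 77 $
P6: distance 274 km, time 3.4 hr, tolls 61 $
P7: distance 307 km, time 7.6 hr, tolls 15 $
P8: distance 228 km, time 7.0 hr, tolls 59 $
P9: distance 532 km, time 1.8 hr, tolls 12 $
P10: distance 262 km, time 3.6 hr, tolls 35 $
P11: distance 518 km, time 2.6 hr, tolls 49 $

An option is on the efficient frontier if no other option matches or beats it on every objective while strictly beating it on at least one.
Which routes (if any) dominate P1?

P4: distance 107≤132, time 4.8≤5.6, tolls 56≤61 — dominates P1.
Others (P2, P3, P5, P6, P7, P8, P9, P10, P11) are each worse than P1 on at least one objective.

P4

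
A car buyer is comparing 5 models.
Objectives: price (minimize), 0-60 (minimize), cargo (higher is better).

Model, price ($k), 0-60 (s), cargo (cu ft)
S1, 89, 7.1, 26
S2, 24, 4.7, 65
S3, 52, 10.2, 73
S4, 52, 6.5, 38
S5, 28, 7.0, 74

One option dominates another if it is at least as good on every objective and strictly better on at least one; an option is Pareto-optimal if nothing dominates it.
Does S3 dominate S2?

S3 vs S2: S3 is worse on price (52 vs 24), so it does not dominate S2.

No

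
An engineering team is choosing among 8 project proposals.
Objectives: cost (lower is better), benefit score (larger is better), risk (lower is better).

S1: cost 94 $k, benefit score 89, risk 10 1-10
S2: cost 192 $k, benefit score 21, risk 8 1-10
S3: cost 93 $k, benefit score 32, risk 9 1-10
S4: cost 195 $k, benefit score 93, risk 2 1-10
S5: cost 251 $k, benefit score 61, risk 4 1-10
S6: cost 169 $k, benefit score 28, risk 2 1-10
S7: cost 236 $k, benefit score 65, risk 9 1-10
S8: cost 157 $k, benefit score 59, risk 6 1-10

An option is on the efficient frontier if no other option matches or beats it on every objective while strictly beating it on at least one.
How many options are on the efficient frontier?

5

S1: not dominated.
S2: dominated by S6 (cost 169≤192, benefit score 28≥21, risk 2≤8).
S3: not dominated (best cost).
S4: not dominated (best benefit score).
S5: dominated by S4 (cost 195≤251, benefit score 93≥61, risk 2≤4).
S6: not dominated.
S7: dominated by S4 (cost 195≤236, benefit score 93≥65, risk 2≤9).
S8: not dominated.
Pareto-optimal: S1, S3, S4, S6, S8 → 5.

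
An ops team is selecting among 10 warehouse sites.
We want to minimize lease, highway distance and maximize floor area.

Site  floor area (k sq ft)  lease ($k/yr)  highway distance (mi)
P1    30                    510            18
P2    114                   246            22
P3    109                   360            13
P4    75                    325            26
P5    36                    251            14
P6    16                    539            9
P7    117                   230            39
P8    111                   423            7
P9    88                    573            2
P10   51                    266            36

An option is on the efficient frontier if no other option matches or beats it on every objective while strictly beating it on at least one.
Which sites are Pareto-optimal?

P2, P3, P5, P7, P8, P9

P1: dominated by P3 (floor area 109≥30, lease 360≤510, highway distance 13≤18).
P2: not dominated.
P3: not dominated.
P4: dominated by P2 (floor area 114≥75, lease 246≤325, highway distance 22≤26).
P5: not dominated.
P6: dominated by P8 (floor area 111≥16, lease 423≤539, highway distance 7≤9).
P7: not dominated (best floor area).
P8: not dominated.
P9: not dominated (best highway distance).
P10: dominated by P2 (floor area 114≥51, lease 246≤266, highway distance 22≤36).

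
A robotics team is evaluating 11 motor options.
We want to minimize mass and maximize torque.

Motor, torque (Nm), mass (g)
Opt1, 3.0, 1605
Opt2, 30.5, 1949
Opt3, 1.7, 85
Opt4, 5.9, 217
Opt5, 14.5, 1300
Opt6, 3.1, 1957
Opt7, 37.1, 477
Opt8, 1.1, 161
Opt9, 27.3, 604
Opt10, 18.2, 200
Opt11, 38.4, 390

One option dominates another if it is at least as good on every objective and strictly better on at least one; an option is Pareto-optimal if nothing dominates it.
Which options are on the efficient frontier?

Opt3, Opt10, Opt11

Opt1: dominated by Opt4 (torque 5.9≥3.0, mass 217≤1605).
Opt2: dominated by Opt7 (torque 37.1≥30.5, mass 477≤1949).
Opt3: not dominated (best mass).
Opt4: dominated by Opt10 (torque 18.2≥5.9, mass 200≤217).
Opt5: dominated by Opt7 (torque 37.1≥14.5, mass 477≤1300).
Opt6: dominated by Opt2 (torque 30.5≥3.1, mass 1949≤1957).
Opt7: dominated by Opt11 (torque 38.4≥37.1, mass 390≤477).
Opt8: dominated by Opt3 (torque 1.7≥1.1, mass 85≤161).
Opt9: dominated by Opt7 (torque 37.1≥27.3, mass 477≤604).
Opt10: not dominated.
Opt11: not dominated (best torque).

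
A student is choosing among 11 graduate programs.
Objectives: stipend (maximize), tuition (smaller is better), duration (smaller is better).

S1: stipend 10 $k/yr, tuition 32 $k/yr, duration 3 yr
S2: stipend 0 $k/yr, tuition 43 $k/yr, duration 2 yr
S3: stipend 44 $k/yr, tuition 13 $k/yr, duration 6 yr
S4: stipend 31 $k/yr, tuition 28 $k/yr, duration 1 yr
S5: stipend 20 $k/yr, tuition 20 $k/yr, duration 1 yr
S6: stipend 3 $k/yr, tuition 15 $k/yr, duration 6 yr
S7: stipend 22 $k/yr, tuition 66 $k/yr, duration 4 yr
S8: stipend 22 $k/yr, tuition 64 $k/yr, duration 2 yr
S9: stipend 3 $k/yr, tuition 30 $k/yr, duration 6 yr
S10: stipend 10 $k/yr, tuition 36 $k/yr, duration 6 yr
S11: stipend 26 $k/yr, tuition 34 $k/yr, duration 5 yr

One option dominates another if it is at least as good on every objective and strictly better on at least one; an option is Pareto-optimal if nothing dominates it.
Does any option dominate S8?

S4 vs S8: stipend 31≥22, tuition 28≤64, duration 1≤2 — S4 is at least as good on every objective and strictly better on at least one, so S4 dominates S8.

Yes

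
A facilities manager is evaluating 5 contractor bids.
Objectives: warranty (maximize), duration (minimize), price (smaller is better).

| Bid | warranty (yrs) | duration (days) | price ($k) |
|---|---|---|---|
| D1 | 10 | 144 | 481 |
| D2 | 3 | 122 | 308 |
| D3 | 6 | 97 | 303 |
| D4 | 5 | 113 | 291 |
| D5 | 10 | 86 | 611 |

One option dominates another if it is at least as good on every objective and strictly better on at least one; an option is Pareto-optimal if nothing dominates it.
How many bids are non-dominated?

4

D1: not dominated.
D2: dominated by D3 (warranty 6≥3, duration 97≤122, price 303≤308).
D3: not dominated.
D4: not dominated (best price).
D5: not dominated (best duration).
Pareto-optimal: D1, D3, D4, D5 → 4.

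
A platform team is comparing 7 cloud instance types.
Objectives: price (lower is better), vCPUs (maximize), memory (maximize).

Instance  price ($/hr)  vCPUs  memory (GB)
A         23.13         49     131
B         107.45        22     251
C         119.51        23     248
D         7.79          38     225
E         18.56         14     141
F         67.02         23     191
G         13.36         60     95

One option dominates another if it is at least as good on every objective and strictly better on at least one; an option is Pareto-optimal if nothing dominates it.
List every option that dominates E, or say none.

D: price 7.79≤18.56, vCPUs 38≥14, memory 225≥141 — dominates E.
Others (A, B, C, F, G) are each worse than E on at least one objective.

D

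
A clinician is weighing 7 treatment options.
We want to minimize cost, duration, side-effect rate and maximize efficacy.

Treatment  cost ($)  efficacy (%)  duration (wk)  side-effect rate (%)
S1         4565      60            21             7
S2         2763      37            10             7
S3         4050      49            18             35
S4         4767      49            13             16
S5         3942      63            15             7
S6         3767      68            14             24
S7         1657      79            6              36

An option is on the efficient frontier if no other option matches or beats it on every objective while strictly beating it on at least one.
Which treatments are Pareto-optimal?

S2, S4, S5, S6, S7

S1: dominated by S5 (cost 3942≤4565, efficacy 63≥60, duration 15≤21, side-effect rate 7≤7).
S2: not dominated.
S3: dominated by S5 (cost 3942≤4050, efficacy 63≥49, duration 15≤18, side-effect rate 7≤35).
S4: not dominated.
S5: not dominated.
S6: not dominated.
S7: not dominated (best cost).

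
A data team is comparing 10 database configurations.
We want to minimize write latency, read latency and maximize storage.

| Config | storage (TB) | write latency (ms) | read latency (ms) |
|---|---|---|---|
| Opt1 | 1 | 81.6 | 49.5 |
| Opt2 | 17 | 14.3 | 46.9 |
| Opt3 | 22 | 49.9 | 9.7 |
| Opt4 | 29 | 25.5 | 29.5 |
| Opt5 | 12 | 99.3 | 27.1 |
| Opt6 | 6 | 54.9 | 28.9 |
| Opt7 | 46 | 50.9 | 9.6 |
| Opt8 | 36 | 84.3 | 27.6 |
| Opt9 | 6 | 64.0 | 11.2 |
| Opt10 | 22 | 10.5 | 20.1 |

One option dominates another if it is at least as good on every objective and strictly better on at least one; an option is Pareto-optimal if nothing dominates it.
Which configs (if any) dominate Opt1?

Opt2, Opt3, Opt4, Opt6, Opt7, Opt9, Opt10

Opt2: storage 17≥1, write latency 14.3≤81.6, read latency 46.9≤49.5 — dominates Opt1.
Opt3: storage 22≥1, write latency 49.9≤81.6, read latency 9.7≤49.5 — dominates Opt1.
Opt4: storage 29≥1, write latency 25.5≤81.6, read latency 29.5≤49.5 — dominates Opt1.
Opt6: storage 6≥1, write latency 54.9≤81.6, read latency 28.9≤49.5 — dominates Opt1.
Opt7: storage 46≥1, write latency 50.9≤81.6, read latency 9.6≤49.5 — dominates Opt1.
Opt9: storage 6≥1, write latency 64.0≤81.6, read latency 11.2≤49.5 — dominates Opt1.
Opt10: storage 22≥1, write latency 10.5≤81.6, read latency 20.1≤49.5 — dominates Opt1.
Others (Opt5, Opt8) are each worse than Opt1 on at least one objective.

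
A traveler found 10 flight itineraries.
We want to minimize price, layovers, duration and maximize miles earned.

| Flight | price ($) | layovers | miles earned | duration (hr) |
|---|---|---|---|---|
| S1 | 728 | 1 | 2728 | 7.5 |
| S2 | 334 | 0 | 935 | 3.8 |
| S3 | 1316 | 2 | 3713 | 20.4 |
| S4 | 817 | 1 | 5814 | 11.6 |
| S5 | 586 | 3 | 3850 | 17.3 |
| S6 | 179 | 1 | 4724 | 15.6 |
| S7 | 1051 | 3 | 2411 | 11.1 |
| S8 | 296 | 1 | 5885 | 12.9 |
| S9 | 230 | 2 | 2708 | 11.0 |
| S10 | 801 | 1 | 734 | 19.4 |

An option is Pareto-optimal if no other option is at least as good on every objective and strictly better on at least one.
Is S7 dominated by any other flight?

Yes

S1 vs S7: price 728≤1051, layovers 1≤3, miles earned 2728≥2411, duration 7.5≤11.1 — S1 is at least as good on every objective and strictly better on at least one, so S1 dominates S7.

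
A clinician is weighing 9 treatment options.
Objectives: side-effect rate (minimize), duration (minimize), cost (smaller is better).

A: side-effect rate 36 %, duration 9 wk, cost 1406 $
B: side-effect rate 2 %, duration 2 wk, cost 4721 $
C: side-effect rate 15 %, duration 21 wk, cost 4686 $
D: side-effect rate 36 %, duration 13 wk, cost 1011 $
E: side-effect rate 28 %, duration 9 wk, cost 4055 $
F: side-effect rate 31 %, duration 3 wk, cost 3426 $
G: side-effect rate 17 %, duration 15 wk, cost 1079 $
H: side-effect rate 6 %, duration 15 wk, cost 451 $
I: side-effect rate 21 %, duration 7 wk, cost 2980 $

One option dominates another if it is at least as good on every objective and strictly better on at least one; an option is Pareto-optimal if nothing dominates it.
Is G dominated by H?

H vs G: side-effect rate 6≤17, duration 15≤15, cost 451≤1079 — H is at least as good on every objective with at least one strict improvement.

Yes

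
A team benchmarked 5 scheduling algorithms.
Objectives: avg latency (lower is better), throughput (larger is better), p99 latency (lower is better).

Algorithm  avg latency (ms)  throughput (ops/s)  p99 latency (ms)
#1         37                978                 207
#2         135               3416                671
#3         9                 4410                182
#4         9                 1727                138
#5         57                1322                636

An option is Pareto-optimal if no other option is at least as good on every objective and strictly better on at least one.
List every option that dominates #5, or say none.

#3: avg latency 9≤57, throughput 4410≥1322, p99 latency 182≤636 — dominates #5.
#4: avg latency 9≤57, throughput 1727≥1322, p99 latency 138≤636 — dominates #5.
Others (#1, #2) are each worse than #5 on at least one objective.

#3, #4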